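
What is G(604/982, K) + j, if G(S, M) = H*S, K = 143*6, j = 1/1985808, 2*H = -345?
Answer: -103450667269/975031728 ≈ -106.10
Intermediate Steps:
H = -345/2 (H = (½)*(-345) = -345/2 ≈ -172.50)
j = 1/1985808 ≈ 5.0357e-7
K = 858
G(S, M) = -345*S/2
G(604/982, K) + j = -104190/982 + 1/1985808 = -345/2*302/491 + 1/1985808 = -52095/491 + 1/1985808 = -103450667269/975031728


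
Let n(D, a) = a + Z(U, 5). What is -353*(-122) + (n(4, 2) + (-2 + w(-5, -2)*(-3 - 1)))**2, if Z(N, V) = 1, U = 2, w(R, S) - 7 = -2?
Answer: 43427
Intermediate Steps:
w(R, S) = 5 (w(R, S) = 7 - 2 = 5)
n(D, a) = 1 + a (n(D, a) = a + 1 = 1 + a)
-353*(-122) + (n(4, 2) + (-2 + w(-5, -2)*(-3 - 1)))**2 = -353*(-122) + ((1 + 2) + (-2 + 5*(-3 - 1)))**2 = 43066 + (3 + (-2 + 5*(-4)))**2 = 43066 + (3 + (-2 - 20))**2 = 43066 + (3 - 22)**2 = 43066 + (-19)**2 = 43066 + 361 = 43427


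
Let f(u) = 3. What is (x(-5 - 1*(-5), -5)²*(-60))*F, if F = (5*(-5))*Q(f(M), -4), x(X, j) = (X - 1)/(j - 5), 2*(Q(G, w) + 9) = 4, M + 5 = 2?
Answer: -105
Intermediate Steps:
M = -3 (M = -5 + 2 = -3)
Q(G, w) = -7 (Q(G, w) = -9 + (½)*4 = -9 + 2 = -7)
x(X, j) = (-1 + X)/(-5 + j)
F = 175 (F = (5*(-5))*(-7) = -25*(-7) = 175)
(x(-5 - 1*(-5), -5)²*(-60))*F = (((-1 + (-5 - 1*(-5)))/(-5 - 5))²*(-60))*175 = (((-1 + (-5 + 5))/(-10))²*(-60))*175 = ((-(-1 + 0)/10)²*(-60))*175 = ((-⅒*(-1))²*(-60))*175 = ((⅒)²*(-60))*175 = ((1/100)*(-60))*175 = -⅗*175 = -105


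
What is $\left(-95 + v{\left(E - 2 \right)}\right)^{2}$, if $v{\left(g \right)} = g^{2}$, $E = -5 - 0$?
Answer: $2116$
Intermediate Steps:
$E = -5$ ($E = -5 + 0 = -5$)
$\left(-95 + v{\left(E - 2 \right)}\right)^{2} = \left(-95 + \left(-5 - 2\right)^{2}\right)^{2} = \left(-95 + \left(-7\right)^{2}\right)^{2} = \left(-95 + 49\right)^{2} = \left(-46\right)^{2} = 2116$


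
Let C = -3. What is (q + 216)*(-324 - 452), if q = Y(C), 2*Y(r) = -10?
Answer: -163736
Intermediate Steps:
Y(r) = -5 (Y(r) = (½)*(-10) = -5)
q = -5
(q + 216)*(-324 - 452) = (-5 + 216)*(-324 - 452) = 211*(-776) = -163736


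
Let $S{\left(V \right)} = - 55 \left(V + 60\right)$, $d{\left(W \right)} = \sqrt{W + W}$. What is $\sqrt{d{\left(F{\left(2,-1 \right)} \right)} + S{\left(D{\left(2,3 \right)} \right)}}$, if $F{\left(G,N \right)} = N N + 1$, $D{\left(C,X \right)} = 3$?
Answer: $i \sqrt{3463} \approx 58.847 i$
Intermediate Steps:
$F{\left(G,N \right)} = 1 + N^{2}$ ($F{\left(G,N \right)} = N^{2} + 1 = 1 + N^{2}$)
$d{\left(W \right)} = \sqrt{2} \sqrt{W}$ ($d{\left(W \right)} = \sqrt{2 W} = \sqrt{2} \sqrt{W}$)
$S{\left(V \right)} = -3300 - 55 V$ ($S{\left(V \right)} = - 55 \left(60 + V\right) = -3300 - 55 V$)
$\sqrt{d{\left(F{\left(2,-1 \right)} \right)} + S{\left(D{\left(2,3 \right)} \right)}} = \sqrt{\sqrt{2} \sqrt{1 + \left(-1\right)^{2}} - 3465} = \sqrt{\sqrt{2} \sqrt{1 + 1} - 3465} = \sqrt{\sqrt{2} \sqrt{2} - 3465} = \sqrt{2 - 3465} = \sqrt{-3463} = i \sqrt{3463}$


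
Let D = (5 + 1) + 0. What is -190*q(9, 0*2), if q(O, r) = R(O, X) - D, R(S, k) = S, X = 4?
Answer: -570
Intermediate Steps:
D = 6 (D = 6 + 0 = 6)
q(O, r) = -6 + O (q(O, r) = O - 1*6 = O - 6 = -6 + O)
-190*q(9, 0*2) = -190*(-6 + 9) = -190*3 = -570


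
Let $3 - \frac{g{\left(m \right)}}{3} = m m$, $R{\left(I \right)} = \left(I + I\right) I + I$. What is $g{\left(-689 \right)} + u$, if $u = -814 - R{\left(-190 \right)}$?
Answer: $-1496978$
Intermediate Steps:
$R{\left(I \right)} = I + 2 I^{2}$ ($R{\left(I \right)} = 2 I I + I = 2 I^{2} + I = I + 2 I^{2}$)
$g{\left(m \right)} = 9 - 3 m^{2}$ ($g{\left(m \right)} = 9 - 3 m m = 9 - 3 m^{2}$)
$u = -72824$ ($u = -814 - - 190 \left(1 + 2 \left(-190\right)\right) = -814 - - 190 \left(1 - 380\right) = -814 - \left(-190\right) \left(-379\right) = -814 - 72010 = -72824$)
$g{\left(-689 \right)} + u = \left(9 - 3 \left(-689\right)^{2}\right) - 72824 = \left(9 - 1424163\right) - 72824 = -1424154 - 72824 = -1496978$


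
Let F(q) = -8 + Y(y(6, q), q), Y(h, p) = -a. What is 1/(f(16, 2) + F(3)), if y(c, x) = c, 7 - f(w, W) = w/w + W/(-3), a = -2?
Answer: 3/2 ≈ 1.5000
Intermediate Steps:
f(w, W) = 6 + W/3 (f(w, W) = 7 - (w/w + W/(-3)) = 7 - (1 + W*(-⅓)) = 7 - (1 - W/3) = 7 + (-1 + W/3) = 6 + W/3)
Y(h, p) = 2 (Y(h, p) = -1*(-2) = 2)
F(q) = -6 (F(q) = -8 + 2 = -6)
1/(f(16, 2) + F(3)) = 1/((6 + (⅓)*2) - 6) = 1/((6 + ⅔) - 6) = 1/(20/3 - 6) = 1/(⅔) = 3/2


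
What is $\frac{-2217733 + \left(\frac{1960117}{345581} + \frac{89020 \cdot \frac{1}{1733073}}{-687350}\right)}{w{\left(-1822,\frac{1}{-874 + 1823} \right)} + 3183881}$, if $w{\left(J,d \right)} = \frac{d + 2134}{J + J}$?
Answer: $- \frac{315716572385972997454572017752}{453258522181371751835521442295} \approx -0.69655$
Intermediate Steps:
$w{\left(J,d \right)} = \frac{2134 + d}{2 J}$
$\frac{-2217733 + \left(\frac{1960117}{345581} + \frac{89020 \cdot \frac{1}{1733073}}{-687350}\right)}{w{\left(-1822,\frac{1}{-874 + 1823} \right)} + 3183881} = \frac{-2217733 + \left(\frac{1960117}{345581} + \frac{89020 \cdot \frac{1}{1733073}}{-687350}\right)}{\frac{2134 + \frac{1}{-874 + 1823}}{2 \left(-1822\right)} + 3183881} = \frac{-2217733 + \left(1960117 \cdot \frac{1}{345581} + 89020 \cdot \frac{1}{1733073} \left(- \frac{1}{687350}\right)\right)}{\frac{1}{2} \left(- \frac{1}{1822}\right) \left(2134 + \frac{1}{949}\right) + 3183881} = \frac{-2217733 + \left(\frac{1960117}{345581} + \frac{89020}{1733073} \left(- \frac{1}{687350}\right)\right)}{\frac{1}{2} \left(- \frac{1}{1822}\right) \left(2134 + \frac{1}{949}\right) + 3183881} = \frac{-2217733 + \left(\frac{1960117}{345581} - \frac{8902}{119122772655}\right)}{\frac{1}{2} \left(- \frac{1}{1822}\right) \frac{2025167}{949} + 3183881} = \frac{-2217733 + \frac{233494568691838573}{41166566896887555}}{- \frac{2025167}{3458156} + 3183881} = - \frac{91296220409366436174242}{41166566896887555 \cdot \frac{11010355158269}{3458156}} = \left(- \frac{91296220409366436174242}{41166566896887555}\right) \frac{3458156}{11010355158269} = - \frac{315716572385972997454572017752}{453258522181371751835521442295}$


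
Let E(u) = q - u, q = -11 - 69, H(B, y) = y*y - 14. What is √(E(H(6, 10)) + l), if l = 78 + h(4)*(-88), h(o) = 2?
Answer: 2*I*√66 ≈ 16.248*I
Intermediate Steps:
H(B, y) = -14 + y² (H(B, y) = y² - 14 = -14 + y²)
q = -80
E(u) = -80 - u
l = -98 (l = 78 + 2*(-88) = 78 - 176 = -98)
√(E(H(6, 10)) + l) = √((-80 - (-14 + 10²)) - 98) = √((-80 - (-14 + 100)) - 98) = √((-80 - 1*86) - 98) = √((-80 - 86) - 98) = √(-166 - 98) = √(-264) = 2*I*√66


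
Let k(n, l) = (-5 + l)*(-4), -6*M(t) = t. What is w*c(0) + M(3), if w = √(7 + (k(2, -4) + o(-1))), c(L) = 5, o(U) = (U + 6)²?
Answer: -½ + 10*√17 ≈ 40.731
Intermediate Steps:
M(t) = -t/6
o(U) = (6 + U)²
k(n, l) = 20 - 4*l
w = 2*√17 (w = √(7 + ((20 - 4*(-4)) + (6 - 1)²)) = √(7 + ((20 + 16) + 5²)) = √(7 + (36 + 25)) = √(7 + 61) = √68 = 2*√17 ≈ 8.2462)
w*c(0) + M(3) = (2*√17)*5 - ⅙*3 = 10*√17 - ½ = -½ + 10*√17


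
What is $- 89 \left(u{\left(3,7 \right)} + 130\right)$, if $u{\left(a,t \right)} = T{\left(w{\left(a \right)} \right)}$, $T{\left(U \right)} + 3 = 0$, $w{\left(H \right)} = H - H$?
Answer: $-11303$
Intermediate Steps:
$w{\left(H \right)} = 0$
$T{\left(U \right)} = -3$ ($T{\left(U \right)} = -3 + 0 = -3$)
$u{\left(a,t \right)} = -3$
$- 89 \left(u{\left(3,7 \right)} + 130\right) = - 89 \left(-3 + 130\right) = \left(-89\right) 127 = -11303$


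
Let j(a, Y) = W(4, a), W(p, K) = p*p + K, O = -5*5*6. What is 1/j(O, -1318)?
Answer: -1/134 ≈ -0.0074627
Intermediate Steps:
O = -150 (O = -25*6 = -150)
W(p, K) = K + p² (W(p, K) = p² + K = K + p²)
j(a, Y) = 16 + a (j(a, Y) = a + 4² = a + 16 = 16 + a)
1/j(O, -1318) = 1/(16 - 150) = 1/(-134) = -1/134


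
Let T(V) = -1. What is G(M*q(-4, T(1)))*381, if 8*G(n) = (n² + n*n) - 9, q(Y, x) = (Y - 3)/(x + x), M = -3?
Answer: 161163/16 ≈ 10073.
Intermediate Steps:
q(Y, x) = (-3 + Y)/(2*x) (q(Y, x) = (-3 + Y)/((2*x)) = (-3 + Y)*(1/(2*x)) = (-3 + Y)/(2*x))
G(n) = -9/8 + n²/4 (G(n) = ((n² + n*n) - 9)/8 = ((n² + n²) - 9)/8 = (2*n² - 9)/8 = (-9 + 2*n²)/8 = -9/8 + n²/4)
G(M*q(-4, T(1)))*381 = (-9/8 + (-3*(-3 - 4)/(2*(-1)))²/4)*381 = (-9/8 + (-3*(-1)*(-7)/2)²/4)*381 = (-9/8 + (-3*7/2)²/4)*381 = (-9/8 + (-21/2)²/4)*381 = (-9/8 + (¼)*(441/4))*381 = (-9/8 + 441/16)*381 = (423/16)*381 = 161163/16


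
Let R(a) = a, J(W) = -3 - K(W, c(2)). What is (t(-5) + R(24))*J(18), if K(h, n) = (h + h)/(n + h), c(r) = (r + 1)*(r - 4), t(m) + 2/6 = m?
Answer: -112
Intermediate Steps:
t(m) = -⅓ + m
c(r) = (1 + r)*(-4 + r)
K(h, n) = 2*h/(h + n) (K(h, n) = (2*h)/(h + n) = 2*h/(h + n))
J(W) = -3 - 2*W/(-6 + W) (J(W) = -3 - 2*W/(W + (-4 + 2² - 3*2)) = -3 - 2*W/(W + (-4 + 4 - 6)) = -3 - 2*W/(W - 6) = -3 - 2*W/(-6 + W))
(t(-5) + R(24))*J(18) = ((-⅓ - 5) + 24)*((18 - 5*18)/(-6 + 18)) = (-16/3 + 24)*((18 - 90)/12) = 56*((1/12)*(-72))/3 = (56/3)*(-6) = -112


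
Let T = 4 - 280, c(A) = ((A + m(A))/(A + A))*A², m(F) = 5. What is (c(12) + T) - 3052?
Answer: -3226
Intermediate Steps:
c(A) = A*(5 + A)/2 (c(A) = ((A + 5)/(A + A))*A² = ((5 + A)/((2*A)))*A² = ((5 + A)*(1/(2*A)))*A² = ((5 + A)/(2*A))*A² = A*(5 + A)/2)
T = -276
(c(12) + T) - 3052 = ((½)*12*(5 + 12) - 276) - 3052 = ((½)*12*17 - 276) - 3052 = (102 - 276) - 3052 = -174 - 3052 = -3226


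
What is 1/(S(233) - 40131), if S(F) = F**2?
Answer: 1/14158 ≈ 7.0631e-5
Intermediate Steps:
1/(S(233) - 40131) = 1/(233**2 - 40131) = 1/(54289 - 40131) = 1/14158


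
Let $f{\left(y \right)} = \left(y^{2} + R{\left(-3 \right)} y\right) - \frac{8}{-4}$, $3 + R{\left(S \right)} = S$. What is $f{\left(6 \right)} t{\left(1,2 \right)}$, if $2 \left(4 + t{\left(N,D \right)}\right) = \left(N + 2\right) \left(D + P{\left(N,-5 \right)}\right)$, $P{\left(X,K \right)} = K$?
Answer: $-17$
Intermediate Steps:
$R{\left(S \right)} = -3 + S$
$t{\left(N,D \right)} = -4 + \frac{\left(-5 + D\right) \left(2 + N\right)}{2}$ ($t{\left(N,D \right)} = -4 + \frac{\left(N + 2\right) \left(D - 5\right)}{2} = -4 + \frac{\left(2 + N\right) \left(-5 + D\right)}{2} = -4 + \frac{\left(-5 + D\right) \left(2 + N\right)}{2}$)
$f{\left(y \right)} = 2 + y^{2} - 6 y$ ($f{\left(y \right)} = \left(y^{2} + \left(-3 - 3\right) y\right) - \frac{8}{-4} = \left(y^{2} - 6 y\right) - -2 = \left(y^{2} - 6 y\right) + 2 = 2 + y^{2} - 6 y$)
$f{\left(6 \right)} t{\left(1,2 \right)} = \left(2 + 6^{2} - 36\right) \left(-9 + 2 - \frac{5}{2} + \frac{1}{2} \cdot 2 \cdot 1\right) = \left(2 + 36 - 36\right) \left(-9 + 2 - \frac{5}{2} + 1\right) = 2 \left(- \frac{17}{2}\right) = -17$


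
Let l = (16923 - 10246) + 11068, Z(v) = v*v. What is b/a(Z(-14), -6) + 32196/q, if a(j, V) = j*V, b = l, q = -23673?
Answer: -7268887/441896 ≈ -16.449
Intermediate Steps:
Z(v) = v**2
l = 17745 (l = 6677 + 11068 = 17745)
b = 17745
a(j, V) = V*j
b/a(Z(-14), -6) + 32196/q = 17745/((-6*(-14)**2)) + 32196/(-23673) = 17745/((-6*196)) + 32196*(-1/23673) = 17745/(-1176) - 10732/7891 = 17745*(-1/1176) - 10732/7891 = -845/56 - 10732/7891 = -7268887/441896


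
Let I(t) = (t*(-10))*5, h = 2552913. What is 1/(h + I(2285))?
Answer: 1/2438663 ≈ 4.1006e-7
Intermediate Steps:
I(t) = -50*t (I(t) = -10*t*5 = -50*t)
1/(h + I(2285)) = 1/(2552913 - 50*2285) = 1/(2552913 - 114250) = 1/2438663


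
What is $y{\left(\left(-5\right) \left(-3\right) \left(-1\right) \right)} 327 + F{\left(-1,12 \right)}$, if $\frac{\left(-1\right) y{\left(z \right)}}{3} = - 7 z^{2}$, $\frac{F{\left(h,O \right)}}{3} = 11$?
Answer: $1545108$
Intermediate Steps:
$F{\left(h,O \right)} = 33$ ($F{\left(h,O \right)} = 3 \cdot 11 = 33$)
$y{\left(z \right)} = 21 z^{2}$ ($y{\left(z \right)} = - 3 \left(- 7 z^{2}\right) = 21 z^{2}$)
$y{\left(\left(-5\right) \left(-3\right) \left(-1\right) \right)} 327 + F{\left(-1,12 \right)} = 21 \left(\left(-5\right) \left(-3\right) \left(-1\right)\right)^{2} \cdot 327 + 33 = 21 \left(15 \left(-1\right)\right)^{2} \cdot 327 + 33 = 21 \left(-15\right)^{2} \cdot 327 + 33 = 21 \cdot 225 \cdot 327 + 33 = 4725 \cdot 327 + 33 = 1545075 + 33 = 1545108$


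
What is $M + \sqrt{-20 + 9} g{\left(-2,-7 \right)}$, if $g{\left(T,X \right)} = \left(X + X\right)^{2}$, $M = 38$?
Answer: $38 + 196 i \sqrt{11} \approx 38.0 + 650.06 i$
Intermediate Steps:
$g{\left(T,X \right)} = 4 X^{2}$ ($g{\left(T,X \right)} = \left(2 X\right)^{2} = 4 X^{2}$)
$M + \sqrt{-20 + 9} g{\left(-2,-7 \right)} = 38 + \sqrt{-20 + 9} \cdot 4 \left(-7\right)^{2} = 38 + \sqrt{-11} \cdot 4 \cdot 49 = 38 + i \sqrt{11} \cdot 196 = 38 + 196 i \sqrt{11}$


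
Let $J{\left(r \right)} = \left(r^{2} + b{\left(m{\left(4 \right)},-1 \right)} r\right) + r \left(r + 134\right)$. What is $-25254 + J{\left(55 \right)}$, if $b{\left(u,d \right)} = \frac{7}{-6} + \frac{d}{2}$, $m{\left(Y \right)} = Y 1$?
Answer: $- \frac{35777}{3} \approx -11926.0$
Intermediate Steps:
$m{\left(Y \right)} = Y$
$b{\left(u,d \right)} = - \frac{7}{6} + \frac{d}{2}$ ($b{\left(u,d \right)} = 7 \left(- \frac{1}{6}\right) + d \frac{1}{2} = - \frac{7}{6} + \frac{d}{2}$)
$J{\left(r \right)} = r^{2} - \frac{5 r}{3} + r \left(134 + r\right)$ ($J{\left(r \right)} = \left(r^{2} + \left(- \frac{7}{6} + \frac{1}{2} \left(-1\right)\right) r\right) + r \left(r + 134\right) = \left(r^{2} + \left(- \frac{7}{6} - \frac{1}{2}\right) r\right) + r \left(134 + r\right) = \left(r^{2} - \frac{5 r}{3}\right) + r \left(134 + r\right) = r^{2} - \frac{5 r}{3} + r \left(134 + r\right)$)
$-25254 + J{\left(55 \right)} = -25254 + \frac{1}{3} \cdot 55 \left(397 + 6 \cdot 55\right) = -25254 + \frac{1}{3} \cdot 55 \left(397 + 330\right) = -25254 + \frac{1}{3} \cdot 55 \cdot 727 = -25254 + \frac{39985}{3} = - \frac{35777}{3}$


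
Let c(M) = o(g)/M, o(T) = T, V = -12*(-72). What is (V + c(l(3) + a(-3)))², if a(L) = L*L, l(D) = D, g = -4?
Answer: 6713281/9 ≈ 7.4592e+5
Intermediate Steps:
a(L) = L²
V = 864
c(M) = -4/M
(V + c(l(3) + a(-3)))² = (864 - 4/(3 + (-3)²))² = (864 - 4/(3 + 9))² = (864 - 4/12)² = (864 - 4*1/12)² = (864 - ⅓)² = (2591/3)² = 6713281/9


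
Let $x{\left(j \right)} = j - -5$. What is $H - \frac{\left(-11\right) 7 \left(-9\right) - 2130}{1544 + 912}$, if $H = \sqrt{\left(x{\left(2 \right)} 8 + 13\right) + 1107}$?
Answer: $\frac{1437}{2456} + 14 \sqrt{6} \approx 34.878$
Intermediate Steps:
$x{\left(j \right)} = 5 + j$ ($x{\left(j \right)} = j + 5 = 5 + j$)
$H = 14 \sqrt{6}$ ($H = \sqrt{\left(\left(5 + 2\right) 8 + 13\right) + 1107} = \sqrt{\left(7 \cdot 8 + 13\right) + 1107} = \sqrt{\left(56 + 13\right) + 1107} = \sqrt{69 + 1107} = \sqrt{1176} = 14 \sqrt{6} \approx 34.293$)
$H - \frac{\left(-11\right) 7 \left(-9\right) - 2130}{1544 + 912} = 14 \sqrt{6} - \frac{\left(-11\right) 7 \left(-9\right) - 2130}{1544 + 912} = 14 \sqrt{6} - \frac{\left(-77\right) \left(-9\right) - 2130}{2456} = 14 \sqrt{6} - \left(693 - 2130\right) \frac{1}{2456} = 14 \sqrt{6} - \left(-1437\right) \frac{1}{2456} = 14 \sqrt{6} - - \frac{1437}{2456} = 14 \sqrt{6} + \frac{1437}{2456} = \frac{1437}{2456} + 14 \sqrt{6}$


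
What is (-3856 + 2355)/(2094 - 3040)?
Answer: 1501/946 ≈ 1.5867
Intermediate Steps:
(-3856 + 2355)/(2094 - 3040) = -1501/(-946) = -1501*(-1/946) = 1501/946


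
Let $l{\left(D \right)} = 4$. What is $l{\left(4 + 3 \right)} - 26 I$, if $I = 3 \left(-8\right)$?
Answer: $628$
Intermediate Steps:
$I = -24$
$l{\left(4 + 3 \right)} - 26 I = 4 - -624 = 4 + 624 = 628$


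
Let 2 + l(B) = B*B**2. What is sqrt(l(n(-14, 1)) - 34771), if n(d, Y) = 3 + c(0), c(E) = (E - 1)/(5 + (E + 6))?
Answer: I*sqrt(508751045)/121 ≈ 186.41*I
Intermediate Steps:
c(E) = (-1 + E)/(11 + E) (c(E) = (-1 + E)/(5 + (6 + E)) = (-1 + E)/(11 + E))
n(d, Y) = 32/11 (n(d, Y) = 3 + (-1 + 0)/(11 + 0) = 3 - 1/11 = 32/11)
l(B) = -2 + B**3 (l(B) = -2 + B*B**2 = -2 + B**3)
sqrt(l(n(-14, 1)) - 34771) = sqrt((-2 + (32/11)**3) - 34771) = sqrt((-2 + 32768/1331) - 34771) = sqrt(30106/1331 - 34771) = sqrt(-46250095/1331) = I*sqrt(508751045)/121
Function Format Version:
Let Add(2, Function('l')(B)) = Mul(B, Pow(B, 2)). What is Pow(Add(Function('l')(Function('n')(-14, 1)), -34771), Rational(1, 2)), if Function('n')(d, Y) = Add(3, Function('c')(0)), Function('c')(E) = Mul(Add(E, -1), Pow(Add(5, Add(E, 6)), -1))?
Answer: Mul(Rational(1, 121), I, Pow(508751045, Rational(1, 2))) ≈ Mul(186.41, I)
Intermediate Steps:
Function('c')(E) = Mul(Pow(Add(11, E), -1), Add(-1, E)) (Function('c')(E) = Mul(Add(-1, E), Pow(Add(5, Add(6, E)), -1)) = Mul(Add(-1, E), Pow(Add(11, E), -1)) = Mul(Pow(Add(11, E), -1), Add(-1, E)))
Function('n')(d, Y) = Rational(32, 11) (Function('n')(d, Y) = Add(3, Mul(Pow(Add(11, 0), -1), Add(-1, 0))) = Add(3, Mul(Pow(11, -1), -1)) = Add(3, Mul(Rational(1, 11), -1)) = Add(3, Rational(-1, 11)) = Rational(32, 11))
Function('l')(B) = Add(-2, Pow(B, 3)) (Function('l')(B) = Add(-2, Mul(B, Pow(B, 2))) = Add(-2, Pow(B, 3)))
Pow(Add(Function('l')(Function('n')(-14, 1)), -34771), Rational(1, 2)) = Pow(Add(Add(-2, Pow(Rational(32, 11), 3)), -34771), Rational(1, 2)) = Pow(Add(Add(-2, Rational(32768, 1331)), -34771), Rational(1, 2)) = Pow(Add(Rational(30106, 1331), -34771), Rational(1, 2)) = Pow(Rational(-46250095, 1331), Rational(1, 2)) = Mul(Rational(1, 121), I, Pow(508751045, Rational(1, 2)))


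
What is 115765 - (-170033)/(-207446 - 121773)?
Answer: 38111867502/329219 ≈ 1.1576e+5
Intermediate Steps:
115765 - (-170033)/(-207446 - 121773) = 115765 - (-170033)/(-329219) = 115765 - (-170033)*(-1)/329219 = 115765 - 1*170033/329219 = 115765 - 170033/329219 = 38111867502/329219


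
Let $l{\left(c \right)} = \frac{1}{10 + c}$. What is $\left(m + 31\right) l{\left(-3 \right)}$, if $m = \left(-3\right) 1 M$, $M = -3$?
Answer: $\frac{40}{7} \approx 5.7143$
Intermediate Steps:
$m = 9$ ($m = \left(-3\right) 1 \left(-3\right) = \left(-3\right) \left(-3\right) = 9$)
$\left(m + 31\right) l{\left(-3 \right)} = \frac{9 + 31}{10 - 3} = \frac{40}{7}$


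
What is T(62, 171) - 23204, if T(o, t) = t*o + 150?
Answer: -12452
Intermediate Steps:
T(o, t) = 150 + o*t (T(o, t) = o*t + 150 = 150 + o*t)
T(62, 171) - 23204 = (150 + 62*171) - 23204 = (150 + 10602) - 23204 = 10752 - 23204 = -12452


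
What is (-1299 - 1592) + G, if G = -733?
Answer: -3624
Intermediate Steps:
(-1299 - 1592) + G = (-1299 - 1592) - 733 = -2891 - 733 = -3624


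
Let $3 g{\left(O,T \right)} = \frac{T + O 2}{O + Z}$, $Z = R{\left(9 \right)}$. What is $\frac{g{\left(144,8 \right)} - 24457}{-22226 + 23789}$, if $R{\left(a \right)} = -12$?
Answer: $- \frac{2421169}{154737} \approx -15.647$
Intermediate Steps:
$Z = -12$
$g{\left(O,T \right)} = \frac{T + 2 O}{3 \left(-12 + O\right)}$ ($g{\left(O,T \right)} = \frac{\left(T + O 2\right) \frac{1}{O - 12}}{3} = \frac{\left(T + 2 O\right) \frac{1}{-12 + O}}{3} = \frac{\frac{1}{-12 + O} \left(T + 2 O\right)}{3} = \frac{T + 2 O}{3 \left(-12 + O\right)}$)
$\frac{g{\left(144,8 \right)} - 24457}{-22226 + 23789} = \frac{\frac{8 + 2 \cdot 144}{3 \left(-12 + 144\right)} - 24457}{-22226 + 23789} = \frac{\frac{8 + 288}{3 \cdot 132} - 24457}{1563} = \left(\frac{1}{3} \cdot \frac{1}{132} \cdot 296 - 24457\right) \frac{1}{1563} = \left(\frac{74}{99} - 24457\right) \frac{1}{1563} = \left(- \frac{2421169}{99}\right) \frac{1}{1563} = - \frac{2421169}{154737}$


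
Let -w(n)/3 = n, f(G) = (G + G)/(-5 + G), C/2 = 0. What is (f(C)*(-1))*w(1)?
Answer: 0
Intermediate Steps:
C = 0 (C = 2*0 = 0)
f(G) = 2*G/(-5 + G) (f(G) = (2*G)/(-5 + G) = 2*G/(-5 + G))
w(n) = -3*n
(f(C)*(-1))*w(1) = ((2*0/(-5 + 0))*(-1))*(-3*1) = ((2*0/(-5))*(-1))*(-3) = ((2*0*(-⅕))*(-1))*(-3) = (0*(-1))*(-3) = 0*(-3) = 0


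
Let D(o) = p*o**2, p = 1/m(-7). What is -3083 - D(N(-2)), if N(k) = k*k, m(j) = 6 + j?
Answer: -3067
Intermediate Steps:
p = -1 (p = 1/(6 - 7) = 1/(-1) = -1)
N(k) = k**2
D(o) = -o**2
-3083 - D(N(-2)) = -3083 - (-1)*((-2)**2)**2 = -3083 - (-1)*4**2 = -3083 - (-1)*16 = -3083 - 1*(-16) = -3083 + 16 = -3067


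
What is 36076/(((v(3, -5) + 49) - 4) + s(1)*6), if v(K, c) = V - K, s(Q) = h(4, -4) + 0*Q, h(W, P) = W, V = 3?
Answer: 36076/69 ≈ 522.84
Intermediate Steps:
s(Q) = 4 (s(Q) = 4 + 0*Q = 4 + 0 = 4)
v(K, c) = 3 - K
36076/(((v(3, -5) + 49) - 4) + s(1)*6) = 36076/((((3 - 1*3) + 49) - 4) + 4*6) = 36076/((((3 - 3) + 49) - 4) + 24) = 36076/(((0 + 49) - 4) + 24) = 36076/((49 - 4) + 24) = 36076/(45 + 24) = 36076/69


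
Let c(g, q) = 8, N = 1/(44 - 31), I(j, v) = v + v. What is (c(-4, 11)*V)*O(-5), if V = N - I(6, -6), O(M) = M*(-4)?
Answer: 25120/13 ≈ 1932.3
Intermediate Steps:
O(M) = -4*M
I(j, v) = 2*v
N = 1/13 ≈ 0.076923
V = 157/13 (V = 1/13 - 2*(-6) = 1/13 - 1*(-12) = 1/13 + 12 = 157/13 ≈ 12.077)
(c(-4, 11)*V)*O(-5) = (8*(157/13))*(-4*(-5)) = (1256/13)*20 = 25120/13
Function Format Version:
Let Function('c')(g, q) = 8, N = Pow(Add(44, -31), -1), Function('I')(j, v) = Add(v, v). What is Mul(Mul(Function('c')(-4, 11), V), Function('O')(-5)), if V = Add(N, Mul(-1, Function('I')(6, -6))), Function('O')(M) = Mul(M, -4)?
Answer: Rational(25120, 13) ≈ 1932.3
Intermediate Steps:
Function('O')(M) = Mul(-4, M)
Function('I')(j, v) = Mul(2, v)
N = Rational(1, 13) (N = Pow(13, -1) = Rational(1, 13) ≈ 0.076923)
V = Rational(157, 13) (V = Add(Rational(1, 13), Mul(-1, Mul(2, -6))) = Add(Rational(1, 13), Mul(-1, -12)) = Add(Rational(1, 13), 12) = Rational(157, 13) ≈ 12.077)
Mul(Mul(Function('c')(-4, 11), V), Function('O')(-5)) = Mul(Mul(8, Rational(157, 13)), Mul(-4, -5)) = Mul(Rational(1256, 13), 20) = Rational(25120, 13)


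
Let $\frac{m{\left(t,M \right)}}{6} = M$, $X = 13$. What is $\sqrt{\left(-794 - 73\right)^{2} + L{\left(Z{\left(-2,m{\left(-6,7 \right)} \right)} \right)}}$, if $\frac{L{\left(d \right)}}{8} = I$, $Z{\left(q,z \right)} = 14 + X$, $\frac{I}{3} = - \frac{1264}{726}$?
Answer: $\frac{\sqrt{90949313}}{11} \approx 866.98$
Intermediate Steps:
$m{\left(t,M \right)} = 6 M$
$I = - \frac{632}{121}$ ($I = 3 \left(- \frac{1264}{726}\right) = 3 \left(\left(-1264\right) \frac{1}{726}\right) = 3 \left(- \frac{632}{363}\right) = - \frac{632}{121} \approx -5.2231$)
$Z{\left(q,z \right)} = 27$ ($Z{\left(q,z \right)} = 14 + 13 = 27$)
$L{\left(d \right)} = - \frac{5056}{121}$ ($L{\left(d \right)} = 8 \left(- \frac{632}{121}\right) = - \frac{5056}{121}$)
$\sqrt{\left(-794 - 73\right)^{2} + L{\left(Z{\left(-2,m{\left(-6,7 \right)} \right)} \right)}} = \sqrt{\left(-794 - 73\right)^{2} - \frac{5056}{121}} = \sqrt{\left(-867\right)^{2} - \frac{5056}{121}} = \sqrt{751689 - \frac{5056}{121}} = \sqrt{\frac{90949313}{121}} = \frac{\sqrt{90949313}}{11}$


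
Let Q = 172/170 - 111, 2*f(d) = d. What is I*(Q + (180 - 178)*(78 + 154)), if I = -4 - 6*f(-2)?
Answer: 60182/85 ≈ 708.02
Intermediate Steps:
f(d) = d/2
I = 2 (I = -4 - 3*(-2) = -4 - 6*(-1) = -4 + 6 = 2)
Q = -9349/85 (Q = 172*(1/170) - 111 = 86/85 - 111 = -9349/85 ≈ -109.99)
I*(Q + (180 - 178)*(78 + 154)) = 2*(-9349/85 + (180 - 178)*(78 + 154)) = 2*(-9349/85 + 2*232) = 2*(-9349/85 + 464) = 2*(30091/85) = 60182/85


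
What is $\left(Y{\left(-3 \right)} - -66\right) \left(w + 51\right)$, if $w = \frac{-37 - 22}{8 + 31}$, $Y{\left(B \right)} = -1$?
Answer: $\frac{9650}{3} \approx 3216.7$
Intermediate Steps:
$w = - \frac{59}{39} \approx -1.5128$
$\left(Y{\left(-3 \right)} - -66\right) \left(w + 51\right) = \left(-1 - -66\right) \left(- \frac{59}{39} + 51\right) = \left(-1 + 66\right) \frac{1930}{39} = 65 \cdot \frac{1930}{39} = \frac{9650}{3}$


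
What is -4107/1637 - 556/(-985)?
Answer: -3135223/1612445 ≈ -1.9444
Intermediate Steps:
-4107/1637 - 556/(-985) = -4107*1/1637 - 556*(-1/985) = -4107/1637 + 556/985 = -3135223/1612445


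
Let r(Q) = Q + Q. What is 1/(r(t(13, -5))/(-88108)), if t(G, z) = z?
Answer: 44054/5 ≈ 8810.8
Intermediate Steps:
r(Q) = 2*Q
1/(r(t(13, -5))/(-88108)) = 1/((2*(-5))/(-88108)) = 1/(-10*(-1/88108)) = 1/(5/44054) = 44054/5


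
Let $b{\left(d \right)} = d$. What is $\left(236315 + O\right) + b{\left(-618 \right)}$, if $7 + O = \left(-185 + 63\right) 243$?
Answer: $206044$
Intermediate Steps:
$O = -29653$ ($O = -7 + \left(-185 + 63\right) 243 = -7 - 29646 = -29653$)
$\left(236315 + O\right) + b{\left(-618 \right)} = \left(236315 - 29653\right) - 618 = 206662 - 618 = 206044$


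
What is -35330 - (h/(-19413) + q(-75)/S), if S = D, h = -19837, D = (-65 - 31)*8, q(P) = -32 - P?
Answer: -175585290259/4969728 ≈ -35331.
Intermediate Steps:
D = -768 (D = -96*8 = -768)
S = -768
-35330 - (h/(-19413) + q(-75)/S) = -35330 - (-19837/(-19413) + (-32 - 1*(-75))/(-768)) = -35330 - (-19837*(-1/19413) + (-32 + 75)*(-1/768)) = -35330 - (19837/19413 + 43*(-1/768)) = -35330 - (19837/19413 - 43/768) = -35330 - 1*4800019/4969728 = -35330 - 4800019/4969728 = -175585290259/4969728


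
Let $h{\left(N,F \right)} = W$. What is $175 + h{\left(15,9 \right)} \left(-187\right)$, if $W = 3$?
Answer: $-386$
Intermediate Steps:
$h{\left(N,F \right)} = 3$
$175 + h{\left(15,9 \right)} \left(-187\right) = 175 + 3 \left(-187\right) = 175 - 561 = -386$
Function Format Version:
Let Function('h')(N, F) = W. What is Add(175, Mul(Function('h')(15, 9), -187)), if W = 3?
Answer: -386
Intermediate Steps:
Function('h')(N, F) = 3
Add(175, Mul(Function('h')(15, 9), -187)) = Add(175, Mul(3, -187)) = Add(175, -561) = -386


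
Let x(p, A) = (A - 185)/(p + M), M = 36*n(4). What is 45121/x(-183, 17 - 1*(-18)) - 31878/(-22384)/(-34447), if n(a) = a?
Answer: 16152997944943/1376895800 ≈ 11731.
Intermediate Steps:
M = 144 (M = 36*4 = 144)
x(p, A) = (-185 + A)/(144 + p) (x(p, A) = (A - 185)/(p + 144) = (-185 + A)/(144 + p))
45121/x(-183, 17 - 1*(-18)) - 31878/(-22384)/(-34447) = 45121/(((-185 + (17 - 1*(-18)))/(144 - 183))) - 31878/(-22384)/(-34447) = 45121/(((-185 + (17 + 18))/(-39))) - 31878*(-1/22384)*(-1/34447) = 45121/((-(-185 + 35)/39)) + (15939/11192)*(-1/34447) = 45121/((-1/39*(-150))) - 2277/55075832 = 45121/(50/13) - 2277/55075832 = 45121*(13/50) - 2277/55075832 = 586573/50 - 2277/55075832 = 16152997944943/1376895800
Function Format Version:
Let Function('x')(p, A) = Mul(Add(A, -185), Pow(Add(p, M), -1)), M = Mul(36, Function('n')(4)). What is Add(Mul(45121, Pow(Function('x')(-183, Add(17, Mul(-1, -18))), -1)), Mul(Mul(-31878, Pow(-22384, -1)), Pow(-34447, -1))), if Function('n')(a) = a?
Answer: Rational(16152997944943, 1376895800) ≈ 11731.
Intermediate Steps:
M = 144 (M = Mul(36, 4) = 144)
Function('x')(p, A) = Mul(Pow(Add(144, p), -1), Add(-185, A)) (Function('x')(p, A) = Mul(Add(A, -185), Pow(Add(p, 144), -1)) = Mul(Add(-185, A), Pow(Add(144, p), -1)) = Mul(Pow(Add(144, p), -1), Add(-185, A)))
Add(Mul(45121, Pow(Function('x')(-183, Add(17, Mul(-1, -18))), -1)), Mul(Mul(-31878, Pow(-22384, -1)), Pow(-34447, -1))) = Add(Mul(45121, Pow(Mul(Pow(Add(144, -183), -1), Add(-185, Add(17, Mul(-1, -18)))), -1)), Mul(Mul(-31878, Pow(-22384, -1)), Pow(-34447, -1))) = Add(Mul(45121, Pow(Mul(Pow(-39, -1), Add(-185, Add(17, 18))), -1)), Mul(Mul(-31878, Rational(-1, 22384)), Rational(-1, 34447))) = Add(Mul(45121, Pow(Mul(Rational(-1, 39), Add(-185, 35)), -1)), Mul(Rational(15939, 11192), Rational(-1, 34447))) = Add(Mul(45121, Pow(Mul(Rational(-1, 39), -150), -1)), Rational(-2277, 55075832)) = Add(Mul(45121, Pow(Rational(50, 13), -1)), Rational(-2277, 55075832)) = Add(Mul(45121, Rational(13, 50)), Rational(-2277, 55075832)) = Add(Rational(586573, 50), Rational(-2277, 55075832)) = Rational(16152997944943, 1376895800)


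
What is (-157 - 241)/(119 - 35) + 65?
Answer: 2531/42 ≈ 60.262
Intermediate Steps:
(-157 - 241)/(119 - 35) + 65 = -398/84 + 65 = -398*1/84 + 65 = -199/42 + 65 = 2531/42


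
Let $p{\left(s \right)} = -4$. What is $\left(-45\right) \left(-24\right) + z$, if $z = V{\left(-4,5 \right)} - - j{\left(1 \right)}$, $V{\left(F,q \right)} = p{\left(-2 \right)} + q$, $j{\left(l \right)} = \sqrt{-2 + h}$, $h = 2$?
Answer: $1081$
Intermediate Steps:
$j{\left(l \right)} = 0$ ($j{\left(l \right)} = \sqrt{-2 + 2} = \sqrt{0} = 0$)
$V{\left(F,q \right)} = -4 + q$
$z = 1$ ($z = \left(-4 + 5\right) - \left(-1\right) 0 = 1 - 0 = 1 + 0 = 1$)
$\left(-45\right) \left(-24\right) + z = \left(-45\right) \left(-24\right) + 1 = 1080 + 1 = 1081$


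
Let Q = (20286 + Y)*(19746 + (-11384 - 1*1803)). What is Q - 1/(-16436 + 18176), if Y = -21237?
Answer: -10853439661/1740 ≈ -6.2376e+6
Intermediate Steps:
Q = -6237609 (Q = (20286 - 21237)*(19746 + (-11384 - 1*1803)) = -951*(19746 + (-11384 - 1803)) = -951*(19746 - 13187) = -951*6559 = -6237609)
Q - 1/(-16436 + 18176) = -6237609 - 1/(-16436 + 18176) = -6237609 - 1/1740 = -10853439661/1740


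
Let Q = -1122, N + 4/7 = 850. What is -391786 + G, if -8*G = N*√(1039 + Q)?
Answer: -391786 - 2973*I*√83/28 ≈ -3.9179e+5 - 967.33*I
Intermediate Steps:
N = 5946/7 (N = -4/7 + 850 = 5946/7 ≈ 849.43)
G = -2973*I*√83/28 (G = -2973*√(1039 - 1122)/28 = -2973*√(-83)/28 = -2973*I*√83/28 ≈ -967.33*I)
-391786 + G = -391786 - 2973*I*√83/28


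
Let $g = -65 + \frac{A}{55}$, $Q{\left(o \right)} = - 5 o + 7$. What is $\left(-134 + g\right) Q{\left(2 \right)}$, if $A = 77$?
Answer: $\frac{2964}{5} \approx 592.8$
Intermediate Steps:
$Q{\left(o \right)} = 7 - 5 o$
$g = - \frac{318}{5}$ ($g = -65 + \frac{77}{55} = -65 + 77 \cdot \frac{1}{55} = -65 + \frac{7}{5} = - \frac{318}{5} \approx -63.6$)
$\left(-134 + g\right) Q{\left(2 \right)} = \left(-134 - \frac{318}{5}\right) \left(7 - 10\right) = - \frac{988 \left(7 - 10\right)}{5} = \left(- \frac{988}{5}\right) \left(-3\right) = \frac{2964}{5}$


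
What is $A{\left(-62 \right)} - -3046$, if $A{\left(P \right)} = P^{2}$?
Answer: $6890$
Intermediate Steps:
$A{\left(-62 \right)} - -3046 = \left(-62\right)^{2} - -3046 = 3844 + 3046 = 6890$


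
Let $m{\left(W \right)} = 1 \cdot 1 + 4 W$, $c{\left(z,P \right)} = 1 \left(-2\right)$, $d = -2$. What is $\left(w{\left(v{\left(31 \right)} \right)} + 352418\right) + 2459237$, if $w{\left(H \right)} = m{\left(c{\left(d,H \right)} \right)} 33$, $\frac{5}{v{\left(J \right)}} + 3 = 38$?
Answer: $2811424$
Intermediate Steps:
$c{\left(z,P \right)} = -2$
$v{\left(J \right)} = \frac{1}{7}$ ($v{\left(J \right)} = \frac{5}{-3 + 38} = \frac{5}{35} = 5 \cdot \frac{1}{35} = \frac{1}{7}$)
$m{\left(W \right)} = 1 + 4 W$
$w{\left(H \right)} = -231$ ($w{\left(H \right)} = \left(1 + 4 \left(-2\right)\right) 33 = \left(1 - 8\right) 33 = \left(-7\right) 33 = -231$)
$\left(w{\left(v{\left(31 \right)} \right)} + 352418\right) + 2459237 = \left(-231 + 352418\right) + 2459237 = 352187 + 2459237 = 2811424$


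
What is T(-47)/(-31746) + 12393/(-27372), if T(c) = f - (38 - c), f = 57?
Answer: -65443627/144825252 ≈ -0.45188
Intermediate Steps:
T(c) = 19 + c (T(c) = 57 - (38 - c) = 57 + (-38 + c) = 19 + c)
T(-47)/(-31746) + 12393/(-27372) = (19 - 47)/(-31746) + 12393/(-27372) = -28*(-1/31746) + 12393*(-1/27372) = 14/15873 - 4131/9124 = -65443627/144825252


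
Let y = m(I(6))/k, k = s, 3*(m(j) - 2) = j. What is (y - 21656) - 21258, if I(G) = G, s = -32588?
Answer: -349620359/8147 ≈ -42914.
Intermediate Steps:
m(j) = 2 + j/3
k = -32588
y = -1/8147 (y = (2 + (⅓)*6)/(-32588) = (2 + 2)*(-1/32588) = 4*(-1/32588) = -1/8147 ≈ -0.00012274)
(y - 21656) - 21258 = (-1/8147 - 21656) - 21258 = -176431433/8147 - 21258 = -349620359/8147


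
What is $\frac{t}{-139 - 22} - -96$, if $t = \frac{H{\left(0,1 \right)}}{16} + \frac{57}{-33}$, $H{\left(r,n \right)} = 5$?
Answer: $\frac{2720505}{28336} \approx 96.009$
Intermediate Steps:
$t = - \frac{249}{176}$ ($t = \frac{5}{16} + \frac{57}{-33} = 5 \cdot \frac{1}{16} + 57 \left(- \frac{1}{33}\right) = \frac{5}{16} - \frac{19}{11} = - \frac{249}{176} \approx -1.4148$)
$\frac{t}{-139 - 22} - -96 = \frac{1}{-139 - 22} \left(- \frac{249}{176}\right) - -96 = \frac{1}{-161} \left(- \frac{249}{176}\right) + 96 = \left(- \frac{1}{161}\right) \left(- \frac{249}{176}\right) + 96 = \frac{249}{28336} + 96 = \frac{2720505}{28336}$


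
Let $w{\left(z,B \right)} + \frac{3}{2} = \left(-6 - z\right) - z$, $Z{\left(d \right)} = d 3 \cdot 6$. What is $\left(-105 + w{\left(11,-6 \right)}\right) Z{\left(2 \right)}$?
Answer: $-4842$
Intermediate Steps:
$Z{\left(d \right)} = 18 d$ ($Z{\left(d \right)} = 3 d 6 = 18 d$)
$w{\left(z,B \right)} = - \frac{15}{2} - 2 z$ ($w{\left(z,B \right)} = - \frac{3}{2} - \left(6 + 2 z\right) = - \frac{15}{2} - 2 z$)
$\left(-105 + w{\left(11,-6 \right)}\right) Z{\left(2 \right)} = \left(-105 - \frac{59}{2}\right) 18 \cdot 2 = \left(-105 - \frac{59}{2}\right) 36 = \left(- \frac{269}{2}\right) 36 = -4842$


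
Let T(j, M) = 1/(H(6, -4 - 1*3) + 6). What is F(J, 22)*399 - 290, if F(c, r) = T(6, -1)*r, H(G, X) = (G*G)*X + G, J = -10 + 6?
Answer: -13063/40 ≈ -326.58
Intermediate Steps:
J = -4
H(G, X) = G + X*G**2 (H(G, X) = G**2*X + G = X*G**2 + G = G + X*G**2)
T(j, M) = -1/240 (T(j, M) = 1/(6*(1 + 6*(-4 - 1*3)) + 6) = 1/(6*(1 + 6*(-4 - 3)) + 6) = 1/(6*(1 + 6*(-7)) + 6) = 1/(6*(1 - 42) + 6) = 1/(6*(-41) + 6) = 1/(-246 + 6) = 1/(-240) = -1/240)
F(c, r) = -r/240
F(J, 22)*399 - 290 = -1/240*22*399 - 290 = -11/120*399 - 290 = -1463/40 - 290 = -13063/40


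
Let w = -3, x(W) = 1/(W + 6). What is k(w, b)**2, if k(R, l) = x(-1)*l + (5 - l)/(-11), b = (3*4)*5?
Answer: 289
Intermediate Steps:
x(W) = 1/(6 + W)
b = 60 (b = 12*5 = 60)
k(R, l) = -5/11 + 16*l/55 (k(R, l) = l/(6 - 1) + (5 - l)/(-11) = l/5 + (5 - l)*(-1/11) = l/5 + (-5/11 + l/11) = -5/11 + 16*l/55)
k(w, b)**2 = (-5/11 + (16/55)*60)**2 = (-5/11 + 192/11)**2 = 17**2 = 289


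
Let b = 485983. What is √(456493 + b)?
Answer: 2*√235619 ≈ 970.81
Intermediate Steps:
√(456493 + b) = √(456493 + 485983) = √942476 = 2*√235619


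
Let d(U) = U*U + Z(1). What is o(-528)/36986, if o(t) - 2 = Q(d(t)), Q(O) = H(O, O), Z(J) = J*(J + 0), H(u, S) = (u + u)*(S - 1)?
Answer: 77720797441/18493 ≈ 4.2027e+6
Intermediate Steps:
H(u, S) = 2*u*(-1 + S) (H(u, S) = (2*u)*(-1 + S) = 2*u*(-1 + S))
Z(J) = J² (Z(J) = J*J = J²)
d(U) = 1 + U² (d(U) = U*U + 1² = U² + 1 = 1 + U²)
Q(O) = 2*O*(-1 + O)
o(t) = 2 + 2*t²*(1 + t²) (o(t) = 2 + 2*(1 + t²)*(-1 + (1 + t²)) = 2 + 2*(1 + t²)*t² = 2 + 2*t²*(1 + t²))
o(-528)/36986 = (2 + 2*(-528)² + 2*(-528)⁴)/36986 = (2 + 2*278784 + 2*77720518656)*(1/36986) = (2 + 557568 + 155441037312)*(1/36986) = 155441594882*(1/36986) = 77720797441/18493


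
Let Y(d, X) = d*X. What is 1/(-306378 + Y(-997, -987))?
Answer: 1/677661 ≈ 1.4757e-6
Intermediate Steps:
Y(d, X) = X*d
1/(-306378 + Y(-997, -987)) = 1/(-306378 - 987*(-997)) = 1/(-306378 + 984039) = 1/677661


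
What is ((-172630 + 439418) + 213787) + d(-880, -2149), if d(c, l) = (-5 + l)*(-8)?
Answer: 497807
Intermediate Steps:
d(c, l) = 40 - 8*l
((-172630 + 439418) + 213787) + d(-880, -2149) = ((-172630 + 439418) + 213787) + (40 - 8*(-2149)) = (266788 + 213787) + (40 + 17192) = 480575 + 17232 = 497807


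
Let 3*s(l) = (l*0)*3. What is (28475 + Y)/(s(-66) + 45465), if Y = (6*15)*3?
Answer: 5749/9093 ≈ 0.63224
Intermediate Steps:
Y = 270 (Y = 90*3 = 270)
s(l) = 0 (s(l) = ((l*0)*3)/3 = (0*3)/3 = (1/3)*0 = 0)
(28475 + Y)/(s(-66) + 45465) = (28475 + 270)/(0 + 45465) = 28745/45465 = 28745*(1/45465) = 5749/9093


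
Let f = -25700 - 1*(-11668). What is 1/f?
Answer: -1/14032 ≈ -7.1266e-5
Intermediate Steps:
f = -14032 (f = -25700 + 11668 = -14032)
1/f = 1/(-14032) = -1/14032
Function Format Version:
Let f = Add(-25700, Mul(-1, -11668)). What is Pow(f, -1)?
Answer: Rational(-1, 14032) ≈ -7.1266e-5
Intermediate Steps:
f = -14032 (f = Add(-25700, 11668) = -14032)
Pow(f, -1) = Pow(-14032, -1) = Rational(-1, 14032)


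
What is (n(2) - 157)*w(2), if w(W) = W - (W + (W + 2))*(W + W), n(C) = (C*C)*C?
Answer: 3278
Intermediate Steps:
n(C) = C³ (n(C) = C²*C = C³)
w(W) = W - 2*W*(2 + 2*W) (w(W) = W - (W + (2 + W))*2*W = W - (2 + 2*W)*2*W = W - 2*W*(2 + 2*W))
(n(2) - 157)*w(2) = (2³ - 157)*(-1*2*(3 + 4*2)) = (8 - 157)*(-1*2*(3 + 8)) = -(-149)*2*11 = -149*(-22) = 3278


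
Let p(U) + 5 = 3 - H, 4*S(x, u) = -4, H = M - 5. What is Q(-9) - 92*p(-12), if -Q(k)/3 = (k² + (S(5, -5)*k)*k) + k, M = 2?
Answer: -65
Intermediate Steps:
H = -3 (H = 2 - 5 = -3)
S(x, u) = -1 (S(x, u) = (¼)*(-4) = -1)
p(U) = 1 (p(U) = -5 + (3 - 1*(-3)) = -5 + (3 + 3) = -5 + 6 = 1)
Q(k) = -3*k (Q(k) = -3*((k² + (-k)*k) + k) = -3*((k² - k²) + k) = -3*(0 + k) = -3*k)
Q(-9) - 92*p(-12) = -3*(-9) - 92*1 = 27 - 92 = -65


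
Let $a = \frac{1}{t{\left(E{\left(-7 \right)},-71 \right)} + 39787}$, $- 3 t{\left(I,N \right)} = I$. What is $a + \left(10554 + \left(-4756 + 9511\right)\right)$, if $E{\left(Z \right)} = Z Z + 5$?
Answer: $\frac{608823622}{39769} \approx 15309.0$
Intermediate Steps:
$E{\left(Z \right)} = 5 + Z^{2}$ ($E{\left(Z \right)} = Z^{2} + 5 = 5 + Z^{2}$)
$t{\left(I,N \right)} = - \frac{I}{3}$
$a = \frac{1}{39769}$ ($a = \frac{1}{- \frac{5 + \left(-7\right)^{2}}{3} + 39787} = \frac{1}{- \frac{5 + 49}{3} + 39787} = \frac{1}{\left(- \frac{1}{3}\right) 54 + 39787} = \frac{1}{-18 + 39787} = \frac{1}{39769} \approx 2.5145 \cdot 10^{-5}$)
$a + \left(10554 + \left(-4756 + 9511\right)\right) = \frac{1}{39769} + \left(10554 + \left(-4756 + 9511\right)\right) = \frac{1}{39769} + \left(10554 + 4755\right) = \frac{1}{39769} + 15309 = \frac{608823622}{39769}$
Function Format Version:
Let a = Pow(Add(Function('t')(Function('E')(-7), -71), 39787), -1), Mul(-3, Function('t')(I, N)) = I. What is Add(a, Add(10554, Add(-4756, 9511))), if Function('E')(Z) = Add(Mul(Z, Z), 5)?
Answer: Rational(608823622, 39769) ≈ 15309.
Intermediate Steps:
Function('E')(Z) = Add(5, Pow(Z, 2)) (Function('E')(Z) = Add(Pow(Z, 2), 5) = Add(5, Pow(Z, 2)))
Function('t')(I, N) = Mul(Rational(-1, 3), I)
a = Rational(1, 39769) (a = Pow(Add(Mul(Rational(-1, 3), Add(5, Pow(-7, 2))), 39787), -1) = Pow(Add(Mul(Rational(-1, 3), Add(5, 49)), 39787), -1) = Pow(Add(Mul(Rational(-1, 3), 54), 39787), -1) = Pow(Add(-18, 39787), -1) = Pow(39769, -1) = Rational(1, 39769) ≈ 2.5145e-5)
Add(a, Add(10554, Add(-4756, 9511))) = Add(Rational(1, 39769), Add(10554, Add(-4756, 9511))) = Add(Rational(1, 39769), Add(10554, 4755)) = Add(Rational(1, 39769), 15309) = Rational(608823622, 39769)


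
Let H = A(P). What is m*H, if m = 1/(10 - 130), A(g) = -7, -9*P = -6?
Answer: 7/120 ≈ 0.058333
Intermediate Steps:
P = ⅔ (P = -⅑*(-6) = ⅔ ≈ 0.66667)
m = -1/120 (m = 1/(-120) = -1/120 ≈ -0.0083333)
H = -7
m*H = -1/120*(-7) = 7/120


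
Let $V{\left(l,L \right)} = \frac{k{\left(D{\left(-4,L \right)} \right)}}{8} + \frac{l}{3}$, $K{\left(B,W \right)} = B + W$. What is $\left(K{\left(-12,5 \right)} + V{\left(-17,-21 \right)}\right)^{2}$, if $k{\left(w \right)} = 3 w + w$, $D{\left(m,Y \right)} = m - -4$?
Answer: $\frac{1444}{9} \approx 160.44$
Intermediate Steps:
$D{\left(m,Y \right)} = 4 + m$ ($D{\left(m,Y \right)} = m + 4 = 4 + m$)
$k{\left(w \right)} = 4 w$
$V{\left(l,L \right)} = \frac{l}{3}$ ($V{\left(l,L \right)} = \frac{4 \left(4 - 4\right)}{8} + \frac{l}{3} = 4 \cdot 0 \cdot \frac{1}{8} + l \frac{1}{3} = 0 \cdot \frac{1}{8} + \frac{l}{3} = 0 + \frac{l}{3} = \frac{l}{3}$)
$\left(K{\left(-12,5 \right)} + V{\left(-17,-21 \right)}\right)^{2} = \left(\left(-12 + 5\right) + \frac{1}{3} \left(-17\right)\right)^{2} = \left(-7 - \frac{17}{3}\right)^{2} = \left(- \frac{38}{3}\right)^{2} = \frac{1444}{9}$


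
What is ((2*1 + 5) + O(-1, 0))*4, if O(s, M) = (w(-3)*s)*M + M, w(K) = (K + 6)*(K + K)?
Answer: 28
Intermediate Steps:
w(K) = 2*K*(6 + K) (w(K) = (6 + K)*(2*K) = 2*K*(6 + K))
O(s, M) = M - 18*M*s (O(s, M) = ((2*(-3)*(6 - 3))*s)*M + M = ((2*(-3)*3)*s)*M + M = (-18*s)*M + M = -18*M*s + M = M - 18*M*s)
((2*1 + 5) + O(-1, 0))*4 = ((2*1 + 5) + 0*(1 - 18*(-1)))*4 = ((2 + 5) + 0*(1 + 18))*4 = (7 + 0*19)*4 = (7 + 0)*4 = 7*4 = 28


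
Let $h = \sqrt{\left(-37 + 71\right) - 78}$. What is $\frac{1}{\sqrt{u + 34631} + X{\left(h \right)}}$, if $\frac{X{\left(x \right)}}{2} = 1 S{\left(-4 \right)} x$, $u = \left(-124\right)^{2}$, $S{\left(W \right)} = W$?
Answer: $\frac{1}{\sqrt{50007} - 16 i \sqrt{11}} \approx 0.0042334 + 0.0010046 i$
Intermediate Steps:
$u = 15376$
$h = 2 i \sqrt{11}$ ($h = \sqrt{34 - 78} = \sqrt{-44} = 2 i \sqrt{11} \approx 6.6332 i$)
$X{\left(x \right)} = - 8 x$ ($X{\left(x \right)} = 2 \cdot 1 \left(-4\right) x = 2 \left(- 4 x\right) = - 8 x$)
$\frac{1}{\sqrt{u + 34631} + X{\left(h \right)}} = \frac{1}{\sqrt{15376 + 34631} - 8 \cdot 2 i \sqrt{11}} = \frac{1}{\sqrt{50007} - 16 i \sqrt{11}}$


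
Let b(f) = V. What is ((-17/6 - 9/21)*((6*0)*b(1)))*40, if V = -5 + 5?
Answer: 0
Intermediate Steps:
V = 0
b(f) = 0
((-17/6 - 9/21)*((6*0)*b(1)))*40 = ((-17/6 - 9/21)*((6*0)*0))*40 = ((-17*1/6 - 9*1/21)*(0*0))*40 = ((-17/6 - 3/7)*0)*40 = -137/42*0*40 = 0*40 = 0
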